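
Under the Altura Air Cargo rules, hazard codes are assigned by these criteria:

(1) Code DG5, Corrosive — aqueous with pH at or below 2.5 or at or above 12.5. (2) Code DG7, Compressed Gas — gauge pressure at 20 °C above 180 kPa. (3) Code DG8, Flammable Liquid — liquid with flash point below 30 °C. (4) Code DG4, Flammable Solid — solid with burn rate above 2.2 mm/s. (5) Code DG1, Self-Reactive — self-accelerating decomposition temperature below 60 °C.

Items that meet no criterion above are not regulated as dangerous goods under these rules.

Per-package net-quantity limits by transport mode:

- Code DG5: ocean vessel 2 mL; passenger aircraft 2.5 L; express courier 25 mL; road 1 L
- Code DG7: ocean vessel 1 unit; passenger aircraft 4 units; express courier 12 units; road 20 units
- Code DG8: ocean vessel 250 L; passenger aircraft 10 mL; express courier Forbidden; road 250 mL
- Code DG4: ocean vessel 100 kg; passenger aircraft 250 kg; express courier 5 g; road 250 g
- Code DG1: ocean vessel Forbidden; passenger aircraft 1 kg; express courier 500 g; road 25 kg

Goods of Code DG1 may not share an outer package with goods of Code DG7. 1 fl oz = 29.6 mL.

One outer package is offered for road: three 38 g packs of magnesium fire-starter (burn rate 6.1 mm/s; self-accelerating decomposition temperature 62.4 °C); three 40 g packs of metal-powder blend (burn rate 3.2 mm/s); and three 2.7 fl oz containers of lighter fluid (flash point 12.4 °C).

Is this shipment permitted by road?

Yes

Burn rate 6.1 mm/s meets the Code DG4 criterion (Flammable Solid), so the magnesium fire-starter is Code DG4.
Burn rate 3.2 mm/s meets the Code DG4 criterion (Flammable Solid), so the metal-powder blend is Code DG4.
With flash point 12.4 °C (< 30 °C), the lighter fluid falls in Code DG8.
Total Code DG4: (three 38 g packs = 114 g) + (three 40 g packs = 120 g) = 234 g.
234 g ≤ 250 g (road limit, Code DG4) — within limit.
Code DG8 quantity: three 2.7 fl oz containers = 239.76 mL.
239.76 mL is within the road limit of 250 mL for Code DG8.
The segregation rule (Code DG1 with Code DG7) does not apply to Code DG4 with Code DG8.
Every hazard code is within its road limit and no segregation rule is violated.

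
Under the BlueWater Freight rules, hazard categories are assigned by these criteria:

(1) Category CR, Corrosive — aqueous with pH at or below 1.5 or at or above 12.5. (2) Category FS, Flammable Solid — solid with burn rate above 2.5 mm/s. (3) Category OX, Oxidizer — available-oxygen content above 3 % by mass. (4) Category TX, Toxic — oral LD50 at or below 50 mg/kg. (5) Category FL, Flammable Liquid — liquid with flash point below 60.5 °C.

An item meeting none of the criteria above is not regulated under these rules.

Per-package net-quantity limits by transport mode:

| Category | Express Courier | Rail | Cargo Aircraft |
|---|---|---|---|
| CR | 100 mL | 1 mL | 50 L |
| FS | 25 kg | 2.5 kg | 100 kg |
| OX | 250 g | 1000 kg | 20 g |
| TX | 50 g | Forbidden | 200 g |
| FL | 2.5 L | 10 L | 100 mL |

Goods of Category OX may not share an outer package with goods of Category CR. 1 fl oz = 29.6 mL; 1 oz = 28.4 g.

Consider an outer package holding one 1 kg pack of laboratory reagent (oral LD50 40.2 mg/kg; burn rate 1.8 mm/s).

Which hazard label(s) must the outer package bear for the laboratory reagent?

With oral LD50 40.2 mg/kg (≤ 50 mg/kg), the laboratory reagent falls in Category TX.
Only the Category TX label is required.

Category TX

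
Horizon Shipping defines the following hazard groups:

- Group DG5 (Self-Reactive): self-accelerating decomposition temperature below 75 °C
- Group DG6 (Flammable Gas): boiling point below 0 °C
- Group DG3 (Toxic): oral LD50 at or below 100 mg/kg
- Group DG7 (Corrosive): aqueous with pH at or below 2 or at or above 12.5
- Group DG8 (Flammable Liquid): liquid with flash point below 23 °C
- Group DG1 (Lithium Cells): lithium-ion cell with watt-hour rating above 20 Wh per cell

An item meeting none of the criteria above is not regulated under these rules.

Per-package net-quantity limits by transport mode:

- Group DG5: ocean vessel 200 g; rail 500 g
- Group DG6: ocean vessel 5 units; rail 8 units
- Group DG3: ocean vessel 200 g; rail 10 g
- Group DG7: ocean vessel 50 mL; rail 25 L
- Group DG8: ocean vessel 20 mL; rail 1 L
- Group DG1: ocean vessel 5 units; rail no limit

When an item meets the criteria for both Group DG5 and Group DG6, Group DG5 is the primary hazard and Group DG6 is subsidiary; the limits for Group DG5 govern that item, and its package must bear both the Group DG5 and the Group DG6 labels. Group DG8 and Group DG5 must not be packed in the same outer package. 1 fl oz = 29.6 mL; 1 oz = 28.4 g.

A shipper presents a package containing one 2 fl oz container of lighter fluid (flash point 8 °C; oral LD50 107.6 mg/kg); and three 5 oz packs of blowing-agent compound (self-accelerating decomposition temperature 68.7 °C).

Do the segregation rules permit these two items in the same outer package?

Flash point 8 °C meets the Group DG8 criterion (Flammable Liquid), so the lighter fluid is Group DG8.
Self-accelerating decomposition temperature 68.7 °C meets the Group DG5 criterion (Self-Reactive), so the blowing-agent compound is Group DG5.
Group DG8 and Group DG5 may not share an outer package.

No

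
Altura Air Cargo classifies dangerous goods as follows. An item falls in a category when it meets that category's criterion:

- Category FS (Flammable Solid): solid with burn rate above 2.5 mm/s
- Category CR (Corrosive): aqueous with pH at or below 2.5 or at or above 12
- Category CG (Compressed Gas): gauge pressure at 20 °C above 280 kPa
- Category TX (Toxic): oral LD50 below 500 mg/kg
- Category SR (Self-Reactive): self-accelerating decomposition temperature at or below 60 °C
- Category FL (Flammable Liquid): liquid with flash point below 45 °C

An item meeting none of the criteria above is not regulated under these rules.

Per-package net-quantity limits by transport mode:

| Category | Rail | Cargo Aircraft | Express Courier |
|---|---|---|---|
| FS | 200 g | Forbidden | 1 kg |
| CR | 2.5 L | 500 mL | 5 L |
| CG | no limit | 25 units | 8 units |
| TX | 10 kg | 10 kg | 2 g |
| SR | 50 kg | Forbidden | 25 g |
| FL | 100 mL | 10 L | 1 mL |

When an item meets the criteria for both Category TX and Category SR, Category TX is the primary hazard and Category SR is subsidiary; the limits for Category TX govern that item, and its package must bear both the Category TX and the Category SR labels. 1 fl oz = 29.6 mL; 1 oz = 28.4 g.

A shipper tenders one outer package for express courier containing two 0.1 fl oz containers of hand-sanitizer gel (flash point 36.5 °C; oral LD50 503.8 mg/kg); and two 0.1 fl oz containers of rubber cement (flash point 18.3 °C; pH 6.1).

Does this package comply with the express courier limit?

No

Flash point 36.5 °C meets the Category FL criterion (Flammable Liquid), so the hand-sanitizer gel is Category FL.
Flash point 18.3 °C meets the Category FL criterion (Flammable Liquid), so the rubber cement is Category FL.
Category FL net quantity: (two 0.1 fl oz containers = 5.92 mL) + (two 0.1 fl oz containers = 5.92 mL) = 11.84 mL.
11.84 mL > 1 mL (express courier limit, Category FL) — over the limit.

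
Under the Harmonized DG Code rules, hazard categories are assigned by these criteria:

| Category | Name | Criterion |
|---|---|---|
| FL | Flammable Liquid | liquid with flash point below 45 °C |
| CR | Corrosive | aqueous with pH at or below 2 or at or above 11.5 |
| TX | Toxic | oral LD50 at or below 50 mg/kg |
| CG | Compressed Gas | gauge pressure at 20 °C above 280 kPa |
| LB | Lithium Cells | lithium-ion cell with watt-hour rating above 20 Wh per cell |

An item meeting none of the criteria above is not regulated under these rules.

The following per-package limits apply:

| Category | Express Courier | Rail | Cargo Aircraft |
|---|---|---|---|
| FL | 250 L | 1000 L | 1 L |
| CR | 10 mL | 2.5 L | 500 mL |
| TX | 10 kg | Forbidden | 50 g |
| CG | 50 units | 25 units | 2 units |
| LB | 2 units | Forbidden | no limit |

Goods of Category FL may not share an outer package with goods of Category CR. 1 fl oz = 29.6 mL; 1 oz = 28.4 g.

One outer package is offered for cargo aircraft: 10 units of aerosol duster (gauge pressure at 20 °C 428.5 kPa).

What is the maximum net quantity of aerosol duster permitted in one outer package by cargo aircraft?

2 units

Aerosol duster: gauge pressure at 20 °C 428.5 kPa > 280 kPa → Category CG (Compressed Gas).
The cargo aircraft limit for Category CG is 2 units.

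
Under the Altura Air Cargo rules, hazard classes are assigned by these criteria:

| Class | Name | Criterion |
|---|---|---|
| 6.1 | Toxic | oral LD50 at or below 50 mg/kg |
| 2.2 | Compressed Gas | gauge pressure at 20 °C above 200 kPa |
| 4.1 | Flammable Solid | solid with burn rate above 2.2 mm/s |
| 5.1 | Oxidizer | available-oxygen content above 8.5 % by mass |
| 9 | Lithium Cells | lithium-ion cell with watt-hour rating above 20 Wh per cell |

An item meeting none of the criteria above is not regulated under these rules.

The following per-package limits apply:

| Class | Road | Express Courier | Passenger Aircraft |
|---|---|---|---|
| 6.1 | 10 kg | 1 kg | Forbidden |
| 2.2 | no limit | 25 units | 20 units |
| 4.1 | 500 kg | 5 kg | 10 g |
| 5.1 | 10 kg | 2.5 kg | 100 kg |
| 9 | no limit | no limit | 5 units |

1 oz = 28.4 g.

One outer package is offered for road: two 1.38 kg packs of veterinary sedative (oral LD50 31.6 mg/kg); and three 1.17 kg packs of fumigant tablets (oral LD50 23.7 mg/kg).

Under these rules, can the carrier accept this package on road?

Veterinary sedative: oral LD50 31.6 mg/kg ≤ 50 mg/kg → Class 6.1 (Toxic).
With oral LD50 23.7 mg/kg (≤ 50 mg/kg), the fumigant tablets fall in Class 6.1.
Class 6.1 net quantity: (two 1.38 kg packs = 2.76 kg) + (three 1.17 kg packs = 3.51 kg) = 6.27 kg.
6.27 kg ≤ 10 kg (road limit, Class 6.1) — within limit.

Yes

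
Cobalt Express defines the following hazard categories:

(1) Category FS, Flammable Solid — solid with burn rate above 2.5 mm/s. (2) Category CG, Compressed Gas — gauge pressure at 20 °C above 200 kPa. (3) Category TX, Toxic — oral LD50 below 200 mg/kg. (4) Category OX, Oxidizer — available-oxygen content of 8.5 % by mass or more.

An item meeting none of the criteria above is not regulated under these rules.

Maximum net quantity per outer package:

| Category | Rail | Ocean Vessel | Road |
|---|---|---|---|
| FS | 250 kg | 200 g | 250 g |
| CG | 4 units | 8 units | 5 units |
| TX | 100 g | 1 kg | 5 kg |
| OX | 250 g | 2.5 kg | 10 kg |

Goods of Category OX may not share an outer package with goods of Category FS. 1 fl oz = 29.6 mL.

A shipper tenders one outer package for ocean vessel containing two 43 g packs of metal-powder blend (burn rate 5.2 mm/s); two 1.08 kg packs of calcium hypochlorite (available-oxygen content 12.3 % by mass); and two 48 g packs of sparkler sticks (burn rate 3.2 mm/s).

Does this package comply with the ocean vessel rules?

No

The metal-powder blend has burn rate 5.2 mm/s, which is > 2.5 mm/s, so it is Category FS (Flammable Solid).
The calcium hypochlorite has available-oxygen content 12.3 % by mass, which is ≥ 8.5 % by mass, so it is Category OX (Oxidizer).
With burn rate 3.2 mm/s (> 2.5 mm/s), the sparkler sticks fall in Category FS.
Category OX quantity: two 1.08 kg packs = 2.16 kg.
2.16 kg is within the ocean vessel limit of 2.5 kg for Category OX.
Category FS net quantity: (two 43 g packs = 86 g) + (two 48 g packs = 96 g) = 182 g.
182 g ≤ 200 g (ocean vessel limit, Category FS) — within limit.
Category OX and Category FS may not share an outer package.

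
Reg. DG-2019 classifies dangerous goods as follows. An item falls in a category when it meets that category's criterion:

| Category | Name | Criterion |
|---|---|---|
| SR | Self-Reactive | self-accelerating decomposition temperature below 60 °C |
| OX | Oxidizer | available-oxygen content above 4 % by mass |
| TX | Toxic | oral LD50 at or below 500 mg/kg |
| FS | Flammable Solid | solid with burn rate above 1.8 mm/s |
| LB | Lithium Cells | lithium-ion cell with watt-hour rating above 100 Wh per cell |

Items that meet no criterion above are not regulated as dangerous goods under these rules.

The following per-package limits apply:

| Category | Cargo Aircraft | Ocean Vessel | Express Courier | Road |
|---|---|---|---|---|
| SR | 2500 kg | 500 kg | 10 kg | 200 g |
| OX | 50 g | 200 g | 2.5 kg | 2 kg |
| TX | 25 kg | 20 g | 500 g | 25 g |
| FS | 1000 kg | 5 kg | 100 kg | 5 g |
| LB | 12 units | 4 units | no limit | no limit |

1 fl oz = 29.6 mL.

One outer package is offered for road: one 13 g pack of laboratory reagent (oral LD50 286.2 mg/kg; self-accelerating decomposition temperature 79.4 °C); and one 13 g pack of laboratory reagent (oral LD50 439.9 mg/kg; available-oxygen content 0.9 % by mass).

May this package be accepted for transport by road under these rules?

The laboratory reagent has oral LD50 286.2 mg/kg, which is ≤ 500 mg/kg, so it is Category TX (Toxic).
Oral LD50 439.9 mg/kg meets the Category TX criterion (Toxic), so the laboratory reagent is Category TX.
Category TX net quantity: 13 g + 13 g = 26 g.
26 g exceeds the road limit of 25 g for Category TX.

No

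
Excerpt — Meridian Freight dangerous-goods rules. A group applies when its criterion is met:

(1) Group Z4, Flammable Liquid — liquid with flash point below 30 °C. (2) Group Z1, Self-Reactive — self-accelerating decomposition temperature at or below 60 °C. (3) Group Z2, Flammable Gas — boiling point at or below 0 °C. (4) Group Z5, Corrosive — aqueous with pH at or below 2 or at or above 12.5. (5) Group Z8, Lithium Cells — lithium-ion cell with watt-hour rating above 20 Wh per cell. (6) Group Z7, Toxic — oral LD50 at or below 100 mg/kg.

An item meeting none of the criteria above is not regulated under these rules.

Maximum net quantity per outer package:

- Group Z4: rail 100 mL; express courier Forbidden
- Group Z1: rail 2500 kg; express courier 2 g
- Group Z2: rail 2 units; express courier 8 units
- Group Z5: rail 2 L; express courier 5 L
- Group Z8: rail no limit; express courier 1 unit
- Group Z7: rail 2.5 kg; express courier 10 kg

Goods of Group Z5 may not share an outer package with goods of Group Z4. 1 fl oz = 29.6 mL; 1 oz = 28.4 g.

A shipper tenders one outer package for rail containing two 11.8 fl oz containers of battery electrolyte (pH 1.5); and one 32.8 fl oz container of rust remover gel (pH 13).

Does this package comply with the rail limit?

Yes

With pH 1.5 (≤ 2), the battery electrolyte falls in Group Z5.
Rust remover gel: pH 13 ≥ 12.5 → Group Z5 (Corrosive).
Group Z5 net quantity: (two 11.8 fl oz containers = 698.56 mL) + (one 32.8 fl oz container = 970.88 mL) = 1669.44 mL.
1669.44 mL ≤ 2 L (rail limit, Group Z5) — within limit.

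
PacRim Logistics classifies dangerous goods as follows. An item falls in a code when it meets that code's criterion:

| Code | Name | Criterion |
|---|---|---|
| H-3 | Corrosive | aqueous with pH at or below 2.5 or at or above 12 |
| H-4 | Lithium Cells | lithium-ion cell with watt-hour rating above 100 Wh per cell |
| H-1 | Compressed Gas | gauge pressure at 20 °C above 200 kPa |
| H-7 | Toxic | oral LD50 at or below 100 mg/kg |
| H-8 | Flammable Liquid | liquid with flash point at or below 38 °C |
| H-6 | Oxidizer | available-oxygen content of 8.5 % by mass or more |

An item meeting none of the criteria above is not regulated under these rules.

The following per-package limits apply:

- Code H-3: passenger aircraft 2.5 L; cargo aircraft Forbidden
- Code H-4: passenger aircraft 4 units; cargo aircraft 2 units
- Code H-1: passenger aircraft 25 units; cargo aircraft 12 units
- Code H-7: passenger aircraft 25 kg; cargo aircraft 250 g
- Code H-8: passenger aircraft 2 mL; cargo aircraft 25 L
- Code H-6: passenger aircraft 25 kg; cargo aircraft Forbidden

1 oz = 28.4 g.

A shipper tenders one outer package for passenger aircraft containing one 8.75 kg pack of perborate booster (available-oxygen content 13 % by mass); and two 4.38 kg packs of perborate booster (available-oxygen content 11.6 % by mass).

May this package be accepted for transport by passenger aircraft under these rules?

The perborate booster has available-oxygen content 13 % by mass, which is ≥ 8.5 % by mass, so it is Code H-6 (Oxidizer).
Perborate booster: available-oxygen content 11.6 % by mass ≥ 8.5 % by mass → Code H-6 (Oxidizer).
Total Code H-6: 8.75 kg + (two 4.38 kg packs = 8.76 kg) = 17.51 kg.
17.51 kg is within the passenger aircraft limit of 25 kg for Code H-6.

Yes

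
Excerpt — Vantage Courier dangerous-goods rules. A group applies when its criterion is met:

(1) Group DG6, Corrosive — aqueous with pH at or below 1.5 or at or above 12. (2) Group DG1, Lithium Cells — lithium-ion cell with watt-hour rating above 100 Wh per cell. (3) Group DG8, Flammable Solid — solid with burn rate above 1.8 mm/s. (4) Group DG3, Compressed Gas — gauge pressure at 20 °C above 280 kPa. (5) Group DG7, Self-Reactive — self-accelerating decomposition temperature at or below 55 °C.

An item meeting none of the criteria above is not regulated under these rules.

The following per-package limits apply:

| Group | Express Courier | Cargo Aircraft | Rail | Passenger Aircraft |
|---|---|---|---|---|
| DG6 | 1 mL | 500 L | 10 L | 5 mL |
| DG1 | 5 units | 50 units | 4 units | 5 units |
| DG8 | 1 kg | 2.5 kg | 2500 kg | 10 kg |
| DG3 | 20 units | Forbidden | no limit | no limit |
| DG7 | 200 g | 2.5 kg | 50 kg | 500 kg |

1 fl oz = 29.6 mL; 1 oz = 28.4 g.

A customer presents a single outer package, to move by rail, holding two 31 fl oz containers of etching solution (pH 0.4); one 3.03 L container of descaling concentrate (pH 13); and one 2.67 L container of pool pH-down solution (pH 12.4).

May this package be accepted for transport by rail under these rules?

The etching solution has pH 0.4, which is ≤ 1.5, so it is Group DG6 (Corrosive).
Descaling concentrate: pH 13 ≥ 12 → Group DG6 (Corrosive).
With pH 12.4 (≥ 12), the pool pH-down solution falls in Group DG6.
Group DG6 net quantity: (two 31 fl oz containers = 1835.2 mL) + 3.03 L + 2.67 L = 7535.2 mL.
7535.2 mL ≤ 10 L (rail limit, Group DG6) — within limit.

Yes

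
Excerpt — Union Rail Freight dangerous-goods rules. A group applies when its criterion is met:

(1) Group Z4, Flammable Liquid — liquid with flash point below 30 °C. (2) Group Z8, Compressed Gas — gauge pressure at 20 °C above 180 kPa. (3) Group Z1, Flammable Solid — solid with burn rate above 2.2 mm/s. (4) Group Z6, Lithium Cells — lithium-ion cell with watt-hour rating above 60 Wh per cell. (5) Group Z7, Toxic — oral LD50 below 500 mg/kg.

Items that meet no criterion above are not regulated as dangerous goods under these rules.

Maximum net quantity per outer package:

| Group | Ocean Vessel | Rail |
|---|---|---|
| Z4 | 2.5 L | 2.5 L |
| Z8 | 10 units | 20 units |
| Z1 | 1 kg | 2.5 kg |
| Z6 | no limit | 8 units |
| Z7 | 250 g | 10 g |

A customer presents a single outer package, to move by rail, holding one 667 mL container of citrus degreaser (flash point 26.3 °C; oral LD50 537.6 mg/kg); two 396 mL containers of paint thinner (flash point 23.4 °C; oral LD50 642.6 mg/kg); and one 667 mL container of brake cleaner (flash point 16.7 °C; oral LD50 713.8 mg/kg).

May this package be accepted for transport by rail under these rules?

Flash point 26.3 °C meets the Group Z4 criterion (Flammable Liquid), so the citrus degreaser is Group Z4.
With flash point 23.4 °C (< 30 °C), the paint thinner falls in Group Z4.
The brake cleaner has flash point 16.7 °C, which is < 30 °C, so it is Group Z4 (Flammable Liquid).
Group Z4 net quantity: 667 mL + (two 396 mL containers = 792 mL) + 667 mL = 2.126 L.
2.126 L ≤ 2.5 L (rail limit, Group Z4) — within limit.

Yes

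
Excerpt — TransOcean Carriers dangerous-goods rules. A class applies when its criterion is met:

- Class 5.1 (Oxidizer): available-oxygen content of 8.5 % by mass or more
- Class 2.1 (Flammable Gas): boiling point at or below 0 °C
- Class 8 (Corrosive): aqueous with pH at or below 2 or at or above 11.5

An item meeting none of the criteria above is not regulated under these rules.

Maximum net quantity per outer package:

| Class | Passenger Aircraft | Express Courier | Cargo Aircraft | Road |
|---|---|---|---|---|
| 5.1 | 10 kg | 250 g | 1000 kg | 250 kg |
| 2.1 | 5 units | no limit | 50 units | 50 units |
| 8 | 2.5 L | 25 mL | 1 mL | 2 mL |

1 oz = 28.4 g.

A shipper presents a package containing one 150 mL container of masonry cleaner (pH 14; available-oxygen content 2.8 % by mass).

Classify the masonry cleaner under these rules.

Class 8

With pH 14 (≥ 11.5), the masonry cleaner falls in Class 8.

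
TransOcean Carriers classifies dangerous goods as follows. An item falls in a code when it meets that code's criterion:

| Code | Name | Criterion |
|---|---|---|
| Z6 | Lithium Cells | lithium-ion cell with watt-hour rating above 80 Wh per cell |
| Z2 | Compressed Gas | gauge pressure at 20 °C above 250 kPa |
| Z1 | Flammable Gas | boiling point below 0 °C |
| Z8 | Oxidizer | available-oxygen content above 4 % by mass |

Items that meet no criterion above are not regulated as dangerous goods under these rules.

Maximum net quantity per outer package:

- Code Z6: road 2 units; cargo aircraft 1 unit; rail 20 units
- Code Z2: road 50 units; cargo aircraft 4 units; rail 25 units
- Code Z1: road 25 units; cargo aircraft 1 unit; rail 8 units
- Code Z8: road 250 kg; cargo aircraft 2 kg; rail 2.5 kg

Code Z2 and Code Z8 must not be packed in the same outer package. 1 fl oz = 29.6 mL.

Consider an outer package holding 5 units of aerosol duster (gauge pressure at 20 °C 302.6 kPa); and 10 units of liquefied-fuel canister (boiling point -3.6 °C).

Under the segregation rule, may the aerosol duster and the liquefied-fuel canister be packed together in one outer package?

With gauge pressure at 20 °C 302.6 kPa (> 250 kPa), the aerosol duster falls in Code Z2.
Boiling point -3.6 °C meets the Code Z1 criterion (Flammable Gas), so the liquefied-fuel canister is Code Z1.
No segregation rule bars Code Z2 with Code Z1.

Yes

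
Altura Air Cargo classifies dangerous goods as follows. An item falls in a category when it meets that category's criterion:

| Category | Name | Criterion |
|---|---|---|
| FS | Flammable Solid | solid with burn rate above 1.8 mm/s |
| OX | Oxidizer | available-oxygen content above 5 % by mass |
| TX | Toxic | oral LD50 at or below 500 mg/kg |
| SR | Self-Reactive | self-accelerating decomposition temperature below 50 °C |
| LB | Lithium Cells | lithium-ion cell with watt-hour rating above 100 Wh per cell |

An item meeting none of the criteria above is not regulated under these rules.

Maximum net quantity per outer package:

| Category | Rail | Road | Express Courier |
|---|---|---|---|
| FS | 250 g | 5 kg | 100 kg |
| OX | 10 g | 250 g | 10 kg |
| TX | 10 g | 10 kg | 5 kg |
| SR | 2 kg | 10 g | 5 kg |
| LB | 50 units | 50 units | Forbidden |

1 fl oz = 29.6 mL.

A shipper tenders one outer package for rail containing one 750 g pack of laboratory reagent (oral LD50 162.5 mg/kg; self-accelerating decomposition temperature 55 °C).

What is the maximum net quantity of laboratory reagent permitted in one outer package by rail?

10 g

Laboratory reagent: oral LD50 162.5 mg/kg ≤ 500 mg/kg → Category TX (Toxic).
The rail limit for Category TX is 10 g.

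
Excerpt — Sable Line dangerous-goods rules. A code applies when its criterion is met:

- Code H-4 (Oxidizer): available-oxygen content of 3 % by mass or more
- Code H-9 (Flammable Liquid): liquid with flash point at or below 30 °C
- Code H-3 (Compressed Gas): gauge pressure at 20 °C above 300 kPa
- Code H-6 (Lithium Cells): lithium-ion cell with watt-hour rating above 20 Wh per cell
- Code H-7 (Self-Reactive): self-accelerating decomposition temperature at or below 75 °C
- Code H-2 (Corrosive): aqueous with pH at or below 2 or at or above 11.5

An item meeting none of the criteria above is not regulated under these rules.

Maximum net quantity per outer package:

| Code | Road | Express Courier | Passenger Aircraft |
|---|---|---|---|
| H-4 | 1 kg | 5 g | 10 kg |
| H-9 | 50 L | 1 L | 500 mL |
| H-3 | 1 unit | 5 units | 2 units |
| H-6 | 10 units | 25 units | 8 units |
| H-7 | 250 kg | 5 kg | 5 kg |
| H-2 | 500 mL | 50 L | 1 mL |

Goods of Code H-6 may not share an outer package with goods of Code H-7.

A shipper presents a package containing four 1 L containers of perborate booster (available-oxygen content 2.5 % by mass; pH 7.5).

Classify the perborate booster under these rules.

available-oxygen content 2.5 % by mass is not above 3 % by mass, so Code H-4 does not apply.
pH 7.5 is between 2 and 11.5, so Code H-2 does not apply.
No criterion is met, so the item is not regulated.

Not regulated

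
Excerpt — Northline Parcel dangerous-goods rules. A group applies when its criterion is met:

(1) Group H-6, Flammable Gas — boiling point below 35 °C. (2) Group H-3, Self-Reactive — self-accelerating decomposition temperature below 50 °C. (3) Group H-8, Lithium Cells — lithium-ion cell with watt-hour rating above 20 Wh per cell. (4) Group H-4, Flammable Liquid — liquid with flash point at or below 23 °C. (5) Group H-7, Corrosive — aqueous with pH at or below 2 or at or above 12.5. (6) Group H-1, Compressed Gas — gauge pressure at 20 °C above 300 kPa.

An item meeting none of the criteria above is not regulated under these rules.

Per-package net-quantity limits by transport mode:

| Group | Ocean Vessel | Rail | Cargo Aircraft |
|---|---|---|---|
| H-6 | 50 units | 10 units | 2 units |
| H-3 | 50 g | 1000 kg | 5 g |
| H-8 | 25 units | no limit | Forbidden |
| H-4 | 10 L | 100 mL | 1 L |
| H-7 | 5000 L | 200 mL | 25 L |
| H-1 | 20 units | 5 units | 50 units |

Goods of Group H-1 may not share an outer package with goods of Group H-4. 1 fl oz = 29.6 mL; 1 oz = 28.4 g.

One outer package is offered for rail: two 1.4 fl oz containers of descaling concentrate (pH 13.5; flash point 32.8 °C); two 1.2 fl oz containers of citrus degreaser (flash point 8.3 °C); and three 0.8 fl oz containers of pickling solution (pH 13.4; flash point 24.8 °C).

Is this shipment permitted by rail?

Yes

pH 13.5 meets the Group H-7 criterion (Corrosive), so the descaling concentrate is Group H-7.
Flash point 8.3 °C meets the Group H-4 criterion (Flammable Liquid), so the citrus degreaser is Group H-4.
Pickling solution: pH 13.4 ≥ 12.5 → Group H-7 (Corrosive).
Total Group H-7: (two 1.4 fl oz containers = 82.88 mL) + (three 0.8 fl oz containers = 71.04 mL) = 153.92 mL.
That is within the Group H-7 rail limit of 200 mL.
Group H-4 quantity: two 1.2 fl oz containers = 71.04 mL.
71.04 mL ≤ 100 mL (rail limit, Group H-4) — within limit.
The segregation rule (Group H-1 with Group H-4) does not apply to Group H-7 with Group H-4.
Every hazard group is within its rail limit and no segregation rule is violated.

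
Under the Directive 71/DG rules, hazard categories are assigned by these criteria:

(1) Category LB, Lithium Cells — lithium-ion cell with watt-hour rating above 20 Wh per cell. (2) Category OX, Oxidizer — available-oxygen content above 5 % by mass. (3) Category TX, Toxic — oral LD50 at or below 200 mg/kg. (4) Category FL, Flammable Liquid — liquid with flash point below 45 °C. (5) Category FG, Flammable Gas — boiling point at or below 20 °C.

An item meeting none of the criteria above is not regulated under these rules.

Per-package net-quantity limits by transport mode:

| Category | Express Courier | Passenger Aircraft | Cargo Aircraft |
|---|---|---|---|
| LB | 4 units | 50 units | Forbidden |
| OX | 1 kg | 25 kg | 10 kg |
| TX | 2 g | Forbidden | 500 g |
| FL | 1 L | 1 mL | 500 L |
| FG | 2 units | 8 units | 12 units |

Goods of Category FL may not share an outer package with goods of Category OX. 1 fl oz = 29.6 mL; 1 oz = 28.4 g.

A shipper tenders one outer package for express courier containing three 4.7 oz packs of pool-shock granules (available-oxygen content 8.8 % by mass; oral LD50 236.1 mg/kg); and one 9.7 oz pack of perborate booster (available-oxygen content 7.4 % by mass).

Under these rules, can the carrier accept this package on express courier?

Pool-shock granules: available-oxygen content 8.8 % by mass > 5 % by mass → Category OX (Oxidizer).
Available-oxygen content 7.4 % by mass meets the Category OX criterion (Oxidizer), so the perborate booster is Category OX.
Total Category OX: (three 4.7 oz packs = 400.44 g) + (one 9.7 oz pack = 275.48 g) = 675.92 g.
675.92 g ≤ 1 kg (express courier limit, Category OX) — within limit.

Yes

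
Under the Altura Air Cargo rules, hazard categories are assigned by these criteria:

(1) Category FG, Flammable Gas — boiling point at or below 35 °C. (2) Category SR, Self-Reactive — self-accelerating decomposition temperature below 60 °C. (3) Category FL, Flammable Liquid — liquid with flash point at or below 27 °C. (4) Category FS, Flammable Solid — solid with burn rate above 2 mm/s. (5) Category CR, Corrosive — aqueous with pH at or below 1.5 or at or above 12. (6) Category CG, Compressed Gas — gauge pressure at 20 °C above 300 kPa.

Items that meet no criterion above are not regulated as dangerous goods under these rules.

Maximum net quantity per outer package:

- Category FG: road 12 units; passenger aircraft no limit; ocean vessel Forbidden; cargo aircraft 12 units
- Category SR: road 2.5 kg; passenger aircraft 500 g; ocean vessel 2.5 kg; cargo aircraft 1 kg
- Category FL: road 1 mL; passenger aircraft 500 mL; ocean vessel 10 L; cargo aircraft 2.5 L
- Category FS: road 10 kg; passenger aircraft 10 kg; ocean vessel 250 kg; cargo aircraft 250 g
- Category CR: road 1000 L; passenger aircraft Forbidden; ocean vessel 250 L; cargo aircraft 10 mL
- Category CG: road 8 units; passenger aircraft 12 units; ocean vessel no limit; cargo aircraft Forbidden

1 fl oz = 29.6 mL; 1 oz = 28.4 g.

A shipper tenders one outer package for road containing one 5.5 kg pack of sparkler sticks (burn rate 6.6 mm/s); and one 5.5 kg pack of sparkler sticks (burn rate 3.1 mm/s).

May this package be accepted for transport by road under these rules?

No

Burn rate 6.6 mm/s meets the Category FS criterion (Flammable Solid), so the sparkler sticks are Category FS.
With burn rate 3.1 mm/s (> 2 mm/s), the sparkler sticks fall in Category FS.
Total Category FS: 5.5 kg + 5.5 kg = 11 kg.
That exceeds the Category FS road limit of 10 kg.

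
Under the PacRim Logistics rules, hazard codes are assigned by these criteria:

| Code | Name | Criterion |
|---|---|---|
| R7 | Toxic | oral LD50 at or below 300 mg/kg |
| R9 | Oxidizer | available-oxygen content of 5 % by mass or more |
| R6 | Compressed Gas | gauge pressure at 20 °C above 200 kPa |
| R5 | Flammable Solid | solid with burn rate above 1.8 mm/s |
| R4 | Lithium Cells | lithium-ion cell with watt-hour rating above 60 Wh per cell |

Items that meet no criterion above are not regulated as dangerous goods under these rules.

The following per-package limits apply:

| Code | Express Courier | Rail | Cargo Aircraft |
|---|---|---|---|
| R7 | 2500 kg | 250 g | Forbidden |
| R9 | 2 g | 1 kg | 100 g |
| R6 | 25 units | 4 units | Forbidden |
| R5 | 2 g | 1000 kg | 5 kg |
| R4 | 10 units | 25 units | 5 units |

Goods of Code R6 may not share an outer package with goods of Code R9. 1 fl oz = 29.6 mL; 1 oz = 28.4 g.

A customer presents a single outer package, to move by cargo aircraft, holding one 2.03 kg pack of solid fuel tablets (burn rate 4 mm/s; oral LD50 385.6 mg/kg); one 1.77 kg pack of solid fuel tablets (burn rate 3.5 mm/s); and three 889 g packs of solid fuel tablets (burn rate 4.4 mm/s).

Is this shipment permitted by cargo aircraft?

No

With burn rate 4 mm/s (> 1.8 mm/s), the solid fuel tablets fall in Code R5.
Solid fuel tablets: burn rate 3.5 mm/s > 1.8 mm/s → Code R5 (Flammable Solid).
The solid fuel tablets have burn rate 4.4 mm/s, which is > 1.8 mm/s, so they are Code R5 (Flammable Solid).
Total Code R5: 2.03 kg + 1.77 kg + (three 889 g packs = 2.667 kg) = 6.467 kg.
That exceeds the Code R5 cargo aircraft limit of 5 kg.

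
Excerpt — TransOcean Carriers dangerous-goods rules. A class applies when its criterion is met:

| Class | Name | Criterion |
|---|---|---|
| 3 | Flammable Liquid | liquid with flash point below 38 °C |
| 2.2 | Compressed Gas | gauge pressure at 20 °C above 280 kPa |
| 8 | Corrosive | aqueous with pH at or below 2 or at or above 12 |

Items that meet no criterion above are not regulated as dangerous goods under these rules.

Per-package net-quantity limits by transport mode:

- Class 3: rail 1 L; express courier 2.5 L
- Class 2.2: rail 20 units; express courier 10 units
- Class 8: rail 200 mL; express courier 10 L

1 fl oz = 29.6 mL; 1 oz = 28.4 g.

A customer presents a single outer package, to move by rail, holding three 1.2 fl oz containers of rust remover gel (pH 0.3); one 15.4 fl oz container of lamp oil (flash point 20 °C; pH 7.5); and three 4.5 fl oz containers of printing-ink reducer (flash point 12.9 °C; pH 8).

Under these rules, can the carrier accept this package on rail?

With pH 0.3 (≤ 2), the rust remover gel falls in Class 8.
Flash point 20 °C meets the Class 3 criterion (Flammable Liquid), so the lamp oil is Class 3.
Printing-ink reducer: flash point 12.9 °C < 38 °C → Class 3 (Flammable Liquid).
Total Class 3: (one 15.4 fl oz container = 455.84 mL) + (three 4.5 fl oz containers = 399.6 mL) = 855.44 mL.
855.44 mL ≤ 1 L (rail limit, Class 3) — within limit.
Class 8 quantity: three 1.2 fl oz containers = 106.56 mL.
That is within the Class 8 rail limit of 200 mL.
Every hazard class is within its rail limit and no segregation rule is violated.

Yes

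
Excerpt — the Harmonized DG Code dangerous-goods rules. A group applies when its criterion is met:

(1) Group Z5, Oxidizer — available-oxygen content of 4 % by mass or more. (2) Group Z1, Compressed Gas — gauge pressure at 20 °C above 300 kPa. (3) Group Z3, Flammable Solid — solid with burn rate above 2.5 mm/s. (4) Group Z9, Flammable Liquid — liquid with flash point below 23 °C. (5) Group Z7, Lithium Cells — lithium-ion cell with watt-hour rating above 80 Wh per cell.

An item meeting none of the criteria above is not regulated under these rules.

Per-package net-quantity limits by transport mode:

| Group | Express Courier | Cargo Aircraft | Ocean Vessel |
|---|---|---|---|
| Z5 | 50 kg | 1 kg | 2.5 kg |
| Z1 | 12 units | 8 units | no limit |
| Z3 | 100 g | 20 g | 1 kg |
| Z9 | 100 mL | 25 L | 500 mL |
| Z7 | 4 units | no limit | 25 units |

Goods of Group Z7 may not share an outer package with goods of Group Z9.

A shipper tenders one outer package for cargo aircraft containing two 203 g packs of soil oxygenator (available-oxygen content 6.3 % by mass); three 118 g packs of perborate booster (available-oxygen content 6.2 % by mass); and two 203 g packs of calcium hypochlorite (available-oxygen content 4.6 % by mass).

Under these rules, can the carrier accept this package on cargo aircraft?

Soil oxygenator: available-oxygen content 6.3 % by mass ≥ 4 % by mass → Group Z5 (Oxidizer).
With available-oxygen content 6.2 % by mass (≥ 4 % by mass), the perborate booster falls in Group Z5.
Available-oxygen content 4.6 % by mass meets the Group Z5 criterion (Oxidizer), so the calcium hypochlorite is Group Z5.
Group Z5 net quantity: (two 203 g packs = 406 g) + (three 118 g packs = 354 g) + (two 203 g packs = 406 g) = 1.166 kg.
1.166 kg > 1 kg (cargo aircraft limit, Group Z5) — over the limit.

No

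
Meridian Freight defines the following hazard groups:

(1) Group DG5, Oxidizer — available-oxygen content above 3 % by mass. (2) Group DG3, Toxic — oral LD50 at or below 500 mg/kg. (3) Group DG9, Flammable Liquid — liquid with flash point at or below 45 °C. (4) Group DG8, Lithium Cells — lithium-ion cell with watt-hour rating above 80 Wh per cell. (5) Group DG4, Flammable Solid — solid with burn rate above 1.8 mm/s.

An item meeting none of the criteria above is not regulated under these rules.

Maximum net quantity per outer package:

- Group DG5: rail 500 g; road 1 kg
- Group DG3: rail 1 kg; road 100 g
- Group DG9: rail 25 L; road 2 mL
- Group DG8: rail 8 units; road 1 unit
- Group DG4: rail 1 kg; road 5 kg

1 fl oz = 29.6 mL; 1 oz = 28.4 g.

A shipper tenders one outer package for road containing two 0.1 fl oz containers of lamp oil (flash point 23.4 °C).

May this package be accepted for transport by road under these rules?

Flash point 23.4 °C meets the Group DG9 criterion (Flammable Liquid), so the lamp oil is Group DG9.
Group DG9 quantity: two 0.1 fl oz containers = 5.92 mL.
5.92 mL exceeds the road limit of 2 mL for Group DG9.

No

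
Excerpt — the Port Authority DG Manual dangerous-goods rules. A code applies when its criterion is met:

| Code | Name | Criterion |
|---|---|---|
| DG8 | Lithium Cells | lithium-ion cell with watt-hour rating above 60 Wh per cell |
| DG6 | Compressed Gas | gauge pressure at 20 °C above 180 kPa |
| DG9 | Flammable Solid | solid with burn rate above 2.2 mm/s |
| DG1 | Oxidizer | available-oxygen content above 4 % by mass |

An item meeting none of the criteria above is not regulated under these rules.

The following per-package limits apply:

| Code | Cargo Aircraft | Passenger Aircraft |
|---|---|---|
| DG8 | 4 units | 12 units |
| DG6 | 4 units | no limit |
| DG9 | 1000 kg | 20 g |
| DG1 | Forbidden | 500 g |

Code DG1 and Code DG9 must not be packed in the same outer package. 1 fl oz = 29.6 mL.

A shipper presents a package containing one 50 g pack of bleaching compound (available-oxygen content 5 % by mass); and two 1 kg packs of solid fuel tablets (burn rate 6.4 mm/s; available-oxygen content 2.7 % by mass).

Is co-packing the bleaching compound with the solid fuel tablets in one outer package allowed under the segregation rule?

Available-oxygen content 5 % by mass meets the Code DG1 criterion (Oxidizer), so the bleaching compound is Code DG1.
Solid fuel tablets: burn rate 6.4 mm/s > 2.2 mm/s → Code DG9 (Flammable Solid).
Code DG1 and Code DG9 may not share an outer package.

No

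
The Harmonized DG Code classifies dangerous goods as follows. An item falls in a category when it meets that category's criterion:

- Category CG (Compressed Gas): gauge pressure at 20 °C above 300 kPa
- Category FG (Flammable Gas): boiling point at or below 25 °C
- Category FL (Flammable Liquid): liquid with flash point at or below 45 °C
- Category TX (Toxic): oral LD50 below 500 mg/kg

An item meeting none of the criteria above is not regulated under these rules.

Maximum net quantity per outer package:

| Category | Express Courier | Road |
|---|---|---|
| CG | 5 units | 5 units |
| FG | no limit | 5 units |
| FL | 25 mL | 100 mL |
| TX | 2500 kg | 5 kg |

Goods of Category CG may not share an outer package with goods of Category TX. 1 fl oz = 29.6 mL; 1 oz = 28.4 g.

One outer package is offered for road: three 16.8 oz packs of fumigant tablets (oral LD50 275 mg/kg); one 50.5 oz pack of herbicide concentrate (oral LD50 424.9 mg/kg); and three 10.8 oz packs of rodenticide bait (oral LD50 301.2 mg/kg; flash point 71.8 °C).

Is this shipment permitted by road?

Oral LD50 275 mg/kg meets the Category TX criterion (Toxic), so the fumigant tablets are Category TX.
Oral LD50 424.9 mg/kg meets the Category TX criterion (Toxic), so the herbicide concentrate is Category TX.
Rodenticide bait: oral LD50 301.2 mg/kg < 500 mg/kg → Category TX (Toxic).
Category TX net quantity: (three 16.8 oz packs = 1431.36 g) + (one 50.5 oz pack = 1434.2 g) + (three 10.8 oz packs = 920.16 g) = 3785.72 g.
That is within the Category TX road limit of 5 kg.

Yes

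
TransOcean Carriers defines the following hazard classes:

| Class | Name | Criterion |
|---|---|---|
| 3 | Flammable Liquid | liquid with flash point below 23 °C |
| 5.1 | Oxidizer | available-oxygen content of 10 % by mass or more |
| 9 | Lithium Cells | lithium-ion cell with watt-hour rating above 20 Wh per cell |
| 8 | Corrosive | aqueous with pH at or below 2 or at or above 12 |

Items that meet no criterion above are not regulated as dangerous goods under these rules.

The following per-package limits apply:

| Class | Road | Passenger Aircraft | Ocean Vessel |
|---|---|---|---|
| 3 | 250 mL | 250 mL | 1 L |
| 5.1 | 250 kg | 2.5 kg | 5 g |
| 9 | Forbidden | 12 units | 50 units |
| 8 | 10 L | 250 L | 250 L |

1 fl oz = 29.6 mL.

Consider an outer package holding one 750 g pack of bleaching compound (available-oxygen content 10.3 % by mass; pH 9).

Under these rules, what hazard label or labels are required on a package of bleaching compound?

The bleaching compound has available-oxygen content 10.3 % by mass, which is ≥ 10 % by mass, so it is Class 5.1 (Oxidizer).
Only the Class 5.1 label is required.

Class 5.1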